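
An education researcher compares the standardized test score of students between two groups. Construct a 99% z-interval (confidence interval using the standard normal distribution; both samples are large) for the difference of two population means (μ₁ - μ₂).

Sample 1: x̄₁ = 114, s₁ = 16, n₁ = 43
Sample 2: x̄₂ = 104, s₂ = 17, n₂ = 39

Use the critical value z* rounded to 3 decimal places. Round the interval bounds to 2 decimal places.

Both samples are large (n₁ = 43 ≥ 30, n₂ = 39 ≥ 30), so a z-interval for the difference of means applies.

Point estimate: x̄₁ - x̄₂ = 114 - 104 = 10

Standard error: SE = √(s₁²/n₁ + s₂²/n₂)
= √(16²/43 + 17²/39)
= √(5.953488 + 7.410256)
= 3.655646

For 99% confidence, z* = 2.576 (from standard normal table)
Margin of error: E = z* × SE = 2.576 × 3.655646 = 9.4169

Z-interval: (x̄₁ - x̄₂) ± E = 10 ± 9.4169 = (0.5831, 19.4169)

Rounded to 2 decimal places:

(0.58, 19.42)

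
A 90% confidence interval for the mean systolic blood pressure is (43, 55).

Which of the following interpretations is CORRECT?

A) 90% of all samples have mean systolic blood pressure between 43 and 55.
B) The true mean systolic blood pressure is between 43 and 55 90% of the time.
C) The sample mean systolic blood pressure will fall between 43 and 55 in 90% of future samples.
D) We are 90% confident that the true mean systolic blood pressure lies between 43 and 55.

A confidence interval represents our confidence in the procedure, not a probability statement about the parameter.

Key concept: If we repeated this sampling process many times and computed a 90% CI each time, about 90% of those intervals would contain the true population parameter.

For this specific interval (43, 55):
- Midpoint (point estimate): 49
- Margin of error: 6

The correct interpretation is the one stating confidence that the true parameter lies in the interval — option D.

D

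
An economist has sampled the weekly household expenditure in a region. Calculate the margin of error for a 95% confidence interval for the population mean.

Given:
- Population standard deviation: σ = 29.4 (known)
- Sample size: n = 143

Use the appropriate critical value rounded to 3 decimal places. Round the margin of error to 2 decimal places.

The population standard deviation σ is known, so use the z-interval margin of error formula.

For 95% confidence, z* = 1.96 (from standard normal table)

Margin of error formula for z-interval: E = z* × σ/√n

E = 1.96 × 29.4/√143
  = 1.96 × 2.458552
  = 4.8188

Rounded to 2 decimal places:

4.82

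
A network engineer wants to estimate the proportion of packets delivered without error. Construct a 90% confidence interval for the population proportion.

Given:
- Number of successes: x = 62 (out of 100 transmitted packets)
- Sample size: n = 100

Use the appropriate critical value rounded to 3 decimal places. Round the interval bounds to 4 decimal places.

Sample proportion: p̂ = 62/100 = 0.620000

Check conditions for normal approximation:
  np̂ = 62 ≥ 10 ✓
  n(1-p̂) = 38 ≥ 10 ✓

The sample is large enough, so use a z-interval (normal approximation) for the proportion.

For 90% confidence, z* = 1.645 (from standard normal table)

Standard error: SE = √(p̂(1-p̂)/n) = √(0.620000×0.380000/100) = 0.04853864

Margin of error: E = z* × SE = 1.645 × 0.04853864 = 0.079846

Z-interval: p̂ ± E = 0.620000 ± 0.079846 = (0.540154, 0.699846)

Rounded to 4 decimal places:

(0.5402, 0.6998)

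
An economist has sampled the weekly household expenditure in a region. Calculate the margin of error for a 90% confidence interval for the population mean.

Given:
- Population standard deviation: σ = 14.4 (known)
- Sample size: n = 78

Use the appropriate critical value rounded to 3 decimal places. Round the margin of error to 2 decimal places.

The population standard deviation σ is known, so use the z-interval margin of error formula.

For 90% confidence, z* = 1.645 (from standard normal table)

Margin of error formula for z-interval: E = z* × σ/√n

E = 1.645 × 14.4/√78
  = 1.645 × 1.630479
  = 2.6821

Rounded to 2 decimal places:

2.68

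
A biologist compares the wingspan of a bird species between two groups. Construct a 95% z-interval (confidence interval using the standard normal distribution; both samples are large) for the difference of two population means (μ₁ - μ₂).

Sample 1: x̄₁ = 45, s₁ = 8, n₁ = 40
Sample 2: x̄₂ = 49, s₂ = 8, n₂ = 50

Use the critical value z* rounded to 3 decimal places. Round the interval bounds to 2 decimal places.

Both samples are large (n₁ = 40 ≥ 30, n₂ = 50 ≥ 30), so a z-interval for the difference of means applies.

Point estimate: x̄₁ - x̄₂ = 45 - 49 = -4

Standard error: SE = √(s₁²/n₁ + s₂²/n₂)
= √(8²/40 + 8²/50)
= √(1.600000 + 1.280000)
= 1.697056

For 95% confidence, z* = 1.96 (from standard normal table)
Margin of error: E = z* × SE = 1.96 × 1.697056 = 3.3262

Z-interval: (x̄₁ - x̄₂) ± E = -4 ± 3.3262 = (-7.3262, -0.6738)

Rounded to 2 decimal places:

(-7.33, -0.67)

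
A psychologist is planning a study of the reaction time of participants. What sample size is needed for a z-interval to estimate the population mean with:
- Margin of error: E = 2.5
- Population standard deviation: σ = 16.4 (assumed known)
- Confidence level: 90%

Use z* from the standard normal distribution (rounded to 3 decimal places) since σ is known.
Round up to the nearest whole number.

Using z* since population σ is known (z-interval formula).

For 90% confidence, z* = 1.645 (from standard normal table)

Sample size formula for z-interval: n = (z*σ/E)²

n = (1.645 × 16.4 / 2.5)²
  = (10.791200)²
  = 116.4500

Round up to the nearest whole number: n = 117

117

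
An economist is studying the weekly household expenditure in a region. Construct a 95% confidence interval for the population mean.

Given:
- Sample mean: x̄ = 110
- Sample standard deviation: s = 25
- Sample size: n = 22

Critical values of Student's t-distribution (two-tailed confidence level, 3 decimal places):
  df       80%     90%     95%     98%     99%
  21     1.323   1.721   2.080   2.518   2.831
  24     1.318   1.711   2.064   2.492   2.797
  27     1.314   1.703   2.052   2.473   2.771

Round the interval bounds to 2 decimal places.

The population standard deviation σ is unknown (only the sample standard deviation s is given), so use a t-interval with df = n - 1 = 22 - 1 = 21.

For 95% confidence with df = 21, t* = 2.080 (from t-table)

Standard error: SE = s/√n = 25/√22 = 5.330018

Margin of error: E = t* × SE = 2.080 × 5.330018 = 11.0864

T-interval: x̄ ± E = 110 ± 11.0864 = (98.9136, 121.0864)

Rounded to 2 decimal places:

(98.91, 121.09)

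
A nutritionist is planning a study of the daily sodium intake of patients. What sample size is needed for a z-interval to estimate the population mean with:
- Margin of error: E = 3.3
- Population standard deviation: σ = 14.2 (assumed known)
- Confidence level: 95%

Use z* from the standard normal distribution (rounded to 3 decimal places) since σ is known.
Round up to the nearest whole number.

Using z* since population σ is known (z-interval formula).

For 95% confidence, z* = 1.96 (from standard normal table)

Sample size formula for z-interval: n = (z*σ/E)²

n = (1.96 × 14.2 / 3.3)²
  = (8.433939)²
  = 71.1313

Round up to the nearest whole number: n = 72

72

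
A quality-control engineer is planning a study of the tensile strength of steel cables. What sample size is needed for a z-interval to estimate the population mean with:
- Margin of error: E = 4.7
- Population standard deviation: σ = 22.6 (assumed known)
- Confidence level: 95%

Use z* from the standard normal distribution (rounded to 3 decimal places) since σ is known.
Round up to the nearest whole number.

Using z* since population σ is known (z-interval formula).

For 95% confidence, z* = 1.96 (from standard normal table)

Sample size formula for z-interval: n = (z*σ/E)²

n = (1.96 × 22.6 / 4.7)²
  = (9.424681)²
  = 88.8246

Round up to the nearest whole number: n = 89

89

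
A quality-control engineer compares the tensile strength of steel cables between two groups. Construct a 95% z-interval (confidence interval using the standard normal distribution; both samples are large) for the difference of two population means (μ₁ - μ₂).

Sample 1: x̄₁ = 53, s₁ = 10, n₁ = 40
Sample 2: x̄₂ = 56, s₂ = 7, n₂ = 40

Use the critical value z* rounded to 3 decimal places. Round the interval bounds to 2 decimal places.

Both samples are large (n₁ = 40 ≥ 30, n₂ = 40 ≥ 30), so a z-interval for the difference of means applies.

Point estimate: x̄₁ - x̄₂ = 53 - 56 = -3

Standard error: SE = √(s₁²/n₁ + s₂²/n₂)
= √(10²/40 + 7²/40)
= √(2.500000 + 1.225000)
= 1.930026

For 95% confidence, z* = 1.96 (from standard normal table)
Margin of error: E = z* × SE = 1.96 × 1.930026 = 3.7829

Z-interval: (x̄₁ - x̄₂) ± E = -3 ± 3.7829 = (-6.7829, 0.7829)

Rounded to 2 decimal places:

(-6.78, 0.78)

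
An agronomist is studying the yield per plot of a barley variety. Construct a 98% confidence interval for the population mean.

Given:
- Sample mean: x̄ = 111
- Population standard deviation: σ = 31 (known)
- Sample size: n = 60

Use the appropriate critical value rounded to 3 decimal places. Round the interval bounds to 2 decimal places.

The population standard deviation σ is known, so use a z-interval (standard normal critical value).

For 98% confidence, z* = 2.326 (from standard normal table)

Standard error: SE = σ/√n = 31/√60 = 4.002083

Margin of error: E = z* × SE = 2.326 × 4.002083 = 9.3088

Z-interval: x̄ ± E = 111 ± 9.3088 = (101.6912, 120.3088)

Rounded to 2 decimal places:

(101.69, 120.31)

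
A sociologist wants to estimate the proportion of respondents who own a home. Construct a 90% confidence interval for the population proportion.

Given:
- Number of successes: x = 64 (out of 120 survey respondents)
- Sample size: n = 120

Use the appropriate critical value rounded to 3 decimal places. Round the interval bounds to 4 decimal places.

Sample proportion: p̂ = 64/120 = 0.5333333

Check conditions for normal approximation:
  np̂ = 64 ≥ 10 ✓
  n(1-p̂) = 56 ≥ 10 ✓

The sample is large enough, so use a z-interval (normal approximation) for the proportion.

For 90% confidence, z* = 1.645 (from standard normal table)

Standard error: SE = √(p̂(1-p̂)/n) = √(0.5333333×0.4666667/120) = 0.045542003

Margin of error: E = z* × SE = 1.645 × 0.045542003 = 0.0749166

Z-interval: p̂ ± E = 0.5333333 ± 0.0749166 = (0.4584167, 0.6082499)

Rounded to 4 decimal places:

(0.4584, 0.6082)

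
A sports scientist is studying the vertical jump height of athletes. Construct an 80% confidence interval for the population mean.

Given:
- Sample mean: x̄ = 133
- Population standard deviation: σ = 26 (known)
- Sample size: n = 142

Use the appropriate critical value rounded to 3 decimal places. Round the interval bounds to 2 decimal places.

The population standard deviation σ is known, so use a z-interval (standard normal critical value).

For 80% confidence, z* = 1.282 (from standard normal table)

Standard error: SE = σ/√n = 26/√142 = 2.181872

Margin of error: E = z* × SE = 1.282 × 2.181872 = 2.7972

Z-interval: x̄ ± E = 133 ± 2.7972 = (130.2028, 135.7972)

Rounded to 2 decimal places:

(130.20, 135.80)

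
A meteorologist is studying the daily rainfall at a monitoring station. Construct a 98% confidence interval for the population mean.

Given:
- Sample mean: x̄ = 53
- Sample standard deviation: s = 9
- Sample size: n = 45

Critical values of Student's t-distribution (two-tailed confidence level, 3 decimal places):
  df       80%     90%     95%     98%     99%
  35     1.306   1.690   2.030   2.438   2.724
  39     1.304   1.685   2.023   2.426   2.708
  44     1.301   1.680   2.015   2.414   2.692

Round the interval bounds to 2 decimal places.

The population standard deviation σ is unknown (only the sample standard deviation s is given), so use a t-interval with df = n - 1 = 45 - 1 = 44.

For 98% confidence with df = 44, t* = 2.414 (from t-table)

Standard error: SE = s/√n = 9/√45 = 1.341641

Margin of error: E = t* × SE = 2.414 × 1.341641 = 3.2387

T-interval: x̄ ± E = 53 ± 3.2387 = (49.7613, 56.2387)

Rounded to 2 decimal places:

(49.76, 56.24)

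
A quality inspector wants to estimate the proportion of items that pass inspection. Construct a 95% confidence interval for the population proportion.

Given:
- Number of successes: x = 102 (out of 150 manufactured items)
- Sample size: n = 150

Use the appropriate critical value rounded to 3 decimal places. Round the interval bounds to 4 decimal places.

Sample proportion: p̂ = 102/150 = 0.680000

Check conditions for normal approximation:
  np̂ = 102 ≥ 10 ✓
  n(1-p̂) = 48 ≥ 10 ✓

The sample is large enough, so use a z-interval (normal approximation) for the proportion.

For 95% confidence, z* = 1.96 (from standard normal table)

Standard error: SE = √(p̂(1-p̂)/n) = √(0.680000×0.320000/150) = 0.03808762

Margin of error: E = z* × SE = 1.96 × 0.03808762 = 0.074652

Z-interval: p̂ ± E = 0.680000 ± 0.074652 = (0.605348, 0.754652)

Rounded to 4 decimal places:

(0.6053, 0.7547)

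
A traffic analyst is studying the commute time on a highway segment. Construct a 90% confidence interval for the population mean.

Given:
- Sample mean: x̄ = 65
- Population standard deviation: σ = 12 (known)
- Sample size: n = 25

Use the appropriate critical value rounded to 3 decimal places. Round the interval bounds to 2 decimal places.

The population standard deviation σ is known, so use a z-interval (standard normal critical value).

For 90% confidence, z* = 1.645 (from standard normal table)

Standard error: SE = σ/√n = 12/√25 = 2.400000

Margin of error: E = z* × SE = 1.645 × 2.400000 = 3.9480

Z-interval: x̄ ± E = 65 ± 3.9480 = (61.0520, 68.9480)

Rounded to 2 decimal places:

(61.05, 68.95)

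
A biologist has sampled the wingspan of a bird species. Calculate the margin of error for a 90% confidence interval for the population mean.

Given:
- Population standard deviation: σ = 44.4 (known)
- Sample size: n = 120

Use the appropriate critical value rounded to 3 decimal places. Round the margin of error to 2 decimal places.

The population standard deviation σ is known, so use the z-interval margin of error formula.

For 90% confidence, z* = 1.645 (from standard normal table)

Margin of error formula for z-interval: E = z* × σ/√n

E = 1.645 × 44.4/√120
  = 1.645 × 4.053147
  = 6.6674

Rounded to 2 decimal places:

6.67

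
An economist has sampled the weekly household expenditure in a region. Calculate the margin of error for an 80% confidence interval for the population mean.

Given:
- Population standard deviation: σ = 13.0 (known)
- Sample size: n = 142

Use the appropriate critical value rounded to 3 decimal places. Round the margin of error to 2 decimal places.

The population standard deviation σ is known, so use the z-interval margin of error formula.

For 80% confidence, z* = 1.282 (from standard normal table)

Margin of error formula for z-interval: E = z* × σ/√n

E = 1.282 × 13.0/√142
  = 1.282 × 1.090936
  = 1.3986

Rounded to 2 decimal places:

1.40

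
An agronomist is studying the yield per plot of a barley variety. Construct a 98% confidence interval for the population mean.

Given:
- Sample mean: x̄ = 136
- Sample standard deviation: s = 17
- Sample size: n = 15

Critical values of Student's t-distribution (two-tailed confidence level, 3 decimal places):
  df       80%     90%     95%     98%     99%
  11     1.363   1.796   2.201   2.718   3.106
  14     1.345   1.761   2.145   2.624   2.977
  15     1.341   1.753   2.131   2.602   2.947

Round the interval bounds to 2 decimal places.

The population standard deviation σ is unknown (only the sample standard deviation s is given), so use a t-interval with df = n - 1 = 15 - 1 = 14.

For 98% confidence with df = 14, t* = 2.624 (from t-table)

Standard error: SE = s/√n = 17/√15 = 4.389381

Margin of error: E = t* × SE = 2.624 × 4.389381 = 11.5177

T-interval: x̄ ± E = 136 ± 11.5177 = (124.4823, 147.5177)

Rounded to 2 decimal places:

(124.48, 147.52)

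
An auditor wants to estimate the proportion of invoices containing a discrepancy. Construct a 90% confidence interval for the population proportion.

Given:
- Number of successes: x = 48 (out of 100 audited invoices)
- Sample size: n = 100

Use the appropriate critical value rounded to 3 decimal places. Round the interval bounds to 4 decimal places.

Sample proportion: p̂ = 48/100 = 0.480000

Check conditions for normal approximation:
  np̂ = 48 ≥ 10 ✓
  n(1-p̂) = 52 ≥ 10 ✓

The sample is large enough, so use a z-interval (normal approximation) for the proportion.

For 90% confidence, z* = 1.645 (from standard normal table)

Standard error: SE = √(p̂(1-p̂)/n) = √(0.480000×0.520000/100) = 0.04995998

Margin of error: E = z* × SE = 1.645 × 0.04995998 = 0.082184

Z-interval: p̂ ± E = 0.480000 ± 0.082184 = (0.397816, 0.562184)

Rounded to 4 decimal places:

(0.3978, 0.5622)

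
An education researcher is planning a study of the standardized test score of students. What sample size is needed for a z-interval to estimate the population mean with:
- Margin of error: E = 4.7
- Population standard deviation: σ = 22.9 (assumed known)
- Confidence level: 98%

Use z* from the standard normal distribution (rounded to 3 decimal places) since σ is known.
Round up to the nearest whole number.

Using z* since population σ is known (z-interval formula).

For 98% confidence, z* = 2.326 (from standard normal table)

Sample size formula for z-interval: n = (z*σ/E)²

n = (2.326 × 22.9 / 4.7)²
  = (11.333064)²
  = 128.4383

Round up to the nearest whole number: n = 129

129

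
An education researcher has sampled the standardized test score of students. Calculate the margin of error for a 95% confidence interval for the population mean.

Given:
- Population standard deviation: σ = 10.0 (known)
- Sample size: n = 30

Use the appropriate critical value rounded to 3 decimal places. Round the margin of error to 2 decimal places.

The population standard deviation σ is known, so use the z-interval margin of error formula.

For 95% confidence, z* = 1.96 (from standard normal table)

Margin of error formula for z-interval: E = z* × σ/√n

E = 1.96 × 10.0/√30
  = 1.96 × 1.825742
  = 3.5785

Rounded to 2 decimal places:

3.58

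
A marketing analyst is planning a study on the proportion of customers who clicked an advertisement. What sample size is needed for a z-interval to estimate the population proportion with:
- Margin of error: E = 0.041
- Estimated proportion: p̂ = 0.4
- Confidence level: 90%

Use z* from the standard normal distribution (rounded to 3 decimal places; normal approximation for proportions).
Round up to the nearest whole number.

Using z* for proportion z-interval (normal approximation).

For 90% confidence, z* = 1.645 (from standard normal table)

Sample size formula for proportion z-interval: n = z*²p̂(1-p̂)/E²

n = 1.645² × 0.4 × 0.6 / 0.041²
  = 2.706025 × 0.24 / 0.001681
  = 386.3450

Round up to the nearest whole number: n = 387

387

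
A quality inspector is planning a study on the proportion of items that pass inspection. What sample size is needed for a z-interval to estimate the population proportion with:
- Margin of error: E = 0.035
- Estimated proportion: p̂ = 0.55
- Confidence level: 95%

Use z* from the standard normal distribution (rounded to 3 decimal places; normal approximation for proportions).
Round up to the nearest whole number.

Using z* for proportion z-interval (normal approximation).

For 95% confidence, z* = 1.96 (from standard normal table)

Sample size formula for proportion z-interval: n = z*²p̂(1-p̂)/E²

n = 1.96² × 0.55 × 0.45 / 0.035²
  = 3.8416 × 0.2475 / 0.001225
  = 776.1600

Round up to the nearest whole number: n = 777

777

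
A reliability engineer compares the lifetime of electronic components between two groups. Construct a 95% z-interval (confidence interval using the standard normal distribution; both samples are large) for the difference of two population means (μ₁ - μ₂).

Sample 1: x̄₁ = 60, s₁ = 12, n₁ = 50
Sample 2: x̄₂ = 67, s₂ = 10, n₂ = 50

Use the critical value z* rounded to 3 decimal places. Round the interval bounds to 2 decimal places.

Both samples are large (n₁ = 50 ≥ 30, n₂ = 50 ≥ 30), so a z-interval for the difference of means applies.

Point estimate: x̄₁ - x̄₂ = 60 - 67 = -7

Standard error: SE = √(s₁²/n₁ + s₂²/n₂)
= √(12²/50 + 10²/50)
= √(2.880000 + 2.000000)
= 2.209072

For 95% confidence, z* = 1.96 (from standard normal table)
Margin of error: E = z* × SE = 1.96 × 2.209072 = 4.3298

Z-interval: (x̄₁ - x̄₂) ± E = -7 ± 4.3298 = (-11.3298, -2.6702)

Rounded to 2 decimal places:

(-11.33, -2.67)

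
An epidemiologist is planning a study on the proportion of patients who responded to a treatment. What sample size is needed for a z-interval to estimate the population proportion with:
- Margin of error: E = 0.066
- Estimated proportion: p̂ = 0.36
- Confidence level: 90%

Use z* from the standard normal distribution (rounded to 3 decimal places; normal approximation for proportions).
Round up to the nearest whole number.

Using z* for proportion z-interval (normal approximation).

For 90% confidence, z* = 1.645 (from standard normal table)

Sample size formula for proportion z-interval: n = z*²p̂(1-p̂)/E²

n = 1.645² × 0.36 × 0.64 / 0.066²
  = 2.706025 × 0.2304 / 0.004356
  = 143.1286

Round up to the nearest whole number: n = 144

144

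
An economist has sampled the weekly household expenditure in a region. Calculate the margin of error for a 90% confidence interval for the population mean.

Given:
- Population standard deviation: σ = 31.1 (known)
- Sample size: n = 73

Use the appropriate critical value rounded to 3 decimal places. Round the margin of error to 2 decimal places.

The population standard deviation σ is known, so use the z-interval margin of error formula.

For 90% confidence, z* = 1.645 (from standard normal table)

Margin of error formula for z-interval: E = z* × σ/√n

E = 1.645 × 31.1/√73
  = 1.645 × 3.639980
  = 5.9878

Rounded to 2 decimal places:

5.99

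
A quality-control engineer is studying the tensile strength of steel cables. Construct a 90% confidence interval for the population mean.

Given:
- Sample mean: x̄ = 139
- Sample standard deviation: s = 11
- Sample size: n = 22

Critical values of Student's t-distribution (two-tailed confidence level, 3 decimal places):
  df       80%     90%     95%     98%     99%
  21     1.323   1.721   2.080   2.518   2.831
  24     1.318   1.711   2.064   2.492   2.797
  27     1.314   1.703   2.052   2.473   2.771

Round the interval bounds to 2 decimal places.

The population standard deviation σ is unknown (only the sample standard deviation s is given), so use a t-interval with df = n - 1 = 22 - 1 = 21.

For 90% confidence with df = 21, t* = 1.721 (from t-table)

Standard error: SE = s/√n = 11/√22 = 2.345208

Margin of error: E = t* × SE = 1.721 × 2.345208 = 4.0361

T-interval: x̄ ± E = 139 ± 4.0361 = (134.9639, 143.0361)

Rounded to 2 decimal places:

(134.96, 143.04)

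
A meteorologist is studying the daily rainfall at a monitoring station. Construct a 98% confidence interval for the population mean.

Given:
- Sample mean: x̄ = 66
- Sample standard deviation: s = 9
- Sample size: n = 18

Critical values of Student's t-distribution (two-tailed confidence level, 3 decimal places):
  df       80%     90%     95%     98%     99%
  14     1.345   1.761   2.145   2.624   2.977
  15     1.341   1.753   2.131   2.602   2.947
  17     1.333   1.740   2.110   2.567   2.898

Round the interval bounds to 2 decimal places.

The population standard deviation σ is unknown (only the sample standard deviation s is given), so use a t-interval with df = n - 1 = 18 - 1 = 17.

For 98% confidence with df = 17, t* = 2.567 (from t-table)

Standard error: SE = s/√n = 9/√18 = 2.121320

Margin of error: E = t* × SE = 2.567 × 2.121320 = 5.4454

T-interval: x̄ ± E = 66 ± 5.4454 = (60.5546, 71.4454)

Rounded to 2 decimal places:

(60.55, 71.45)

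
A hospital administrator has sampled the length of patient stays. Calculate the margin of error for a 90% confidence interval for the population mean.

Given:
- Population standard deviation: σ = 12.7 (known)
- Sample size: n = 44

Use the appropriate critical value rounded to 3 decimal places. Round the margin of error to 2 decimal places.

The population standard deviation σ is known, so use the z-interval margin of error formula.

For 90% confidence, z* = 1.645 (from standard normal table)

Margin of error formula for z-interval: E = z* × σ/√n

E = 1.645 × 12.7/√44
  = 1.645 × 1.914597
  = 3.1495

Rounded to 2 decimal places:

3.15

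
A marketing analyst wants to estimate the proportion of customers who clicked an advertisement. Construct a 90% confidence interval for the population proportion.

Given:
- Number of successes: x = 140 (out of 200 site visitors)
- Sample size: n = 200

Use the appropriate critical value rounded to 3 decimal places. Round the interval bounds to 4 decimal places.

Sample proportion: p̂ = 140/200 = 0.700000

Check conditions for normal approximation:
  np̂ = 140 ≥ 10 ✓
  n(1-p̂) = 60 ≥ 10 ✓

The sample is large enough, so use a z-interval (normal approximation) for the proportion.

For 90% confidence, z* = 1.645 (from standard normal table)

Standard error: SE = √(p̂(1-p̂)/n) = √(0.700000×0.300000/200) = 0.03240370

Margin of error: E = z* × SE = 1.645 × 0.03240370 = 0.053304

Z-interval: p̂ ± E = 0.700000 ± 0.053304 = (0.646696, 0.753304)

Rounded to 4 decimal places:

(0.6467, 0.7533)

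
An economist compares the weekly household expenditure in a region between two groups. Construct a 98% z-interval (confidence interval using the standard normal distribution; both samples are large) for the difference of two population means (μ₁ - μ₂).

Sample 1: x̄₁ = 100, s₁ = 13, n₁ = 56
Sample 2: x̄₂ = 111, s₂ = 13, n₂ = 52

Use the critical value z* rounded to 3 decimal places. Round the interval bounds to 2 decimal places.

Both samples are large (n₁ = 56 ≥ 30, n₂ = 52 ≥ 30), so a z-interval for the difference of means applies.

Point estimate: x̄₁ - x̄₂ = 100 - 111 = -11

Standard error: SE = √(s₁²/n₁ + s₂²/n₂)
= √(13²/56 + 13²/52)
= √(3.017857 + 3.250000)
= 2.503569

For 98% confidence, z* = 2.326 (from standard normal table)
Margin of error: E = z* × SE = 2.326 × 2.503569 = 5.8233

Z-interval: (x̄₁ - x̄₂) ± E = -11 ± 5.8233 = (-16.8233, -5.1767)

Rounded to 2 decimal places:

(-16.82, -5.18)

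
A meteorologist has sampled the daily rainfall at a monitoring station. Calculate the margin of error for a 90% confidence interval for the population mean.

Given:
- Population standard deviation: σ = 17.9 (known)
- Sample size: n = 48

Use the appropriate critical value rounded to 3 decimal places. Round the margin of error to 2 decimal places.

The population standard deviation σ is known, so use the z-interval margin of error formula.

For 90% confidence, z* = 1.645 (from standard normal table)

Margin of error formula for z-interval: E = z* × σ/√n

E = 1.645 × 17.9/√48
  = 1.645 × 2.583642
  = 4.2501

Rounded to 2 decimal places:

4.25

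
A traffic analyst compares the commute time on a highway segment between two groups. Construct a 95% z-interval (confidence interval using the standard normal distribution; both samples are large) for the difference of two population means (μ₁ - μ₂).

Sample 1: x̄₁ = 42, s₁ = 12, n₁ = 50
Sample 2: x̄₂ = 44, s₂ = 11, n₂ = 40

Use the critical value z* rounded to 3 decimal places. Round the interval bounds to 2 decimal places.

Both samples are large (n₁ = 50 ≥ 30, n₂ = 40 ≥ 30), so a z-interval for the difference of means applies.

Point estimate: x̄₁ - x̄₂ = 42 - 44 = -2

Standard error: SE = √(s₁²/n₁ + s₂²/n₂)
= √(12²/50 + 11²/40)
= √(2.880000 + 3.025000)
= 2.430021

For 95% confidence, z* = 1.96 (from standard normal table)
Margin of error: E = z* × SE = 1.96 × 2.430021 = 4.7628

Z-interval: (x̄₁ - x̄₂) ± E = -2 ± 4.7628 = (-6.7628, 2.7628)

Rounded to 2 decimal places:

(-6.76, 2.76)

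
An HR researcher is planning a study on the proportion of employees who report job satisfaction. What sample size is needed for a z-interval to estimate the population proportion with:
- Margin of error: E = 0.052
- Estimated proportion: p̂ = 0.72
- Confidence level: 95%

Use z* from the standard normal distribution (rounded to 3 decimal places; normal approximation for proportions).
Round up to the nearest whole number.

Using z* for proportion z-interval (normal approximation).

For 95% confidence, z* = 1.96 (from standard normal table)

Sample size formula for proportion z-interval: n = z*²p̂(1-p̂)/E²

n = 1.96² × 0.72 × 0.28 / 0.052²
  = 3.8416 × 0.2016 / 0.002704
  = 286.4151

Round up to the nearest whole number: n = 287

287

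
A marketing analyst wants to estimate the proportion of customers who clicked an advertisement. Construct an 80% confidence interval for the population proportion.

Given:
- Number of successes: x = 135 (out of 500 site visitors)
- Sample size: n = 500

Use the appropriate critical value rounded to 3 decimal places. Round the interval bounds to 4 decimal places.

Sample proportion: p̂ = 135/500 = 0.270000

Check conditions for normal approximation:
  np̂ = 135 ≥ 10 ✓
  n(1-p̂) = 365 ≥ 10 ✓

The sample is large enough, so use a z-interval (normal approximation) for the proportion.

For 80% confidence, z* = 1.282 (from standard normal table)

Standard error: SE = √(p̂(1-p̂)/n) = √(0.270000×0.730000/500) = 0.01985447

Margin of error: E = z* × SE = 1.282 × 0.01985447 = 0.025453

Z-interval: p̂ ± E = 0.270000 ± 0.025453 = (0.244547, 0.295453)

Rounded to 4 decimal places:

(0.2445, 0.2955)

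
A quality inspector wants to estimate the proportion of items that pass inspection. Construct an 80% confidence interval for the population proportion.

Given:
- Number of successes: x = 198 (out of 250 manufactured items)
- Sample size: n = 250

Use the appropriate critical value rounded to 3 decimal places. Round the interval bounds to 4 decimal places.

Sample proportion: p̂ = 198/250 = 0.792000

Check conditions for normal approximation:
  np̂ = 198 ≥ 10 ✓
  n(1-p̂) = 52 ≥ 10 ✓

The sample is large enough, so use a z-interval (normal approximation) for the proportion.

For 80% confidence, z* = 1.282 (from standard normal table)

Standard error: SE = √(p̂(1-p̂)/n) = √(0.792000×0.208000/250) = 0.02566990

Margin of error: E = z* × SE = 1.282 × 0.02566990 = 0.032909

Z-interval: p̂ ± E = 0.792000 ± 0.032909 = (0.759091, 0.824909)

Rounded to 4 decimal places:

(0.7591, 0.8249)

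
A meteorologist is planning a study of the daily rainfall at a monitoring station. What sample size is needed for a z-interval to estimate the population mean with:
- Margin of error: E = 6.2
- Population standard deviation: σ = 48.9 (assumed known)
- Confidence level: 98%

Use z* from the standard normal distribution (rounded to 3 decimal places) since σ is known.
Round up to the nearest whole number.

Using z* since population σ is known (z-interval formula).

For 98% confidence, z* = 2.326 (from standard normal table)

Sample size formula for z-interval: n = (z*σ/E)²

n = (2.326 × 48.9 / 6.2)²
  = (18.345387)²
  = 336.5532

Round up to the nearest whole number: n = 337

337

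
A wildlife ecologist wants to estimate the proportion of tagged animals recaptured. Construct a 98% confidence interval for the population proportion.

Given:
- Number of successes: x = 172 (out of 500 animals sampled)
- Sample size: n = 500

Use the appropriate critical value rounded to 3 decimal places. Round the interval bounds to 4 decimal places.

Sample proportion: p̂ = 172/500 = 0.344000

Check conditions for normal approximation:
  np̂ = 172 ≥ 10 ✓
  n(1-p̂) = 328 ≥ 10 ✓

The sample is large enough, so use a z-interval (normal approximation) for the proportion.

For 98% confidence, z* = 2.326 (from standard normal table)

Standard error: SE = √(p̂(1-p̂)/n) = √(0.344000×0.656000/500) = 0.02124448

Margin of error: E = z* × SE = 2.326 × 0.02124448 = 0.049415

Z-interval: p̂ ± E = 0.344000 ± 0.049415 = (0.294585, 0.393415)

Rounded to 4 decimal places:

(0.2946, 0.3934)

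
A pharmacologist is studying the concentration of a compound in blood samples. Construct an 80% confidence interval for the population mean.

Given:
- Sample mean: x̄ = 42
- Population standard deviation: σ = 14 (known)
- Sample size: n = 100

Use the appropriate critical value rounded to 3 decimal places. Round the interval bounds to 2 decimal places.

The population standard deviation σ is known, so use a z-interval (standard normal critical value).

For 80% confidence, z* = 1.282 (from standard normal table)

Standard error: SE = σ/√n = 14/√100 = 1.400000

Margin of error: E = z* × SE = 1.282 × 1.400000 = 1.7948

Z-interval: x̄ ± E = 42 ± 1.7948 = (40.2052, 43.7948)

Rounded to 2 decimal places:

(40.21, 43.79)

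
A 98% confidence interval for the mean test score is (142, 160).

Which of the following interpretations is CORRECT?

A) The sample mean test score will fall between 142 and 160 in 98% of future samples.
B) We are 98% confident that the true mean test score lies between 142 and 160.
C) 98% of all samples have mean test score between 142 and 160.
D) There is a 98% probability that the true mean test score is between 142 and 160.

A confidence interval represents our confidence in the procedure, not a probability statement about the parameter.

Key concept: If we repeated this sampling process many times and computed a 98% CI each time, about 98% of those intervals would contain the true population parameter.

For this specific interval (142, 160):
- Midpoint (point estimate): 151
- Margin of error: 9

The correct interpretation is the one stating confidence that the true parameter lies in the interval — option B.

B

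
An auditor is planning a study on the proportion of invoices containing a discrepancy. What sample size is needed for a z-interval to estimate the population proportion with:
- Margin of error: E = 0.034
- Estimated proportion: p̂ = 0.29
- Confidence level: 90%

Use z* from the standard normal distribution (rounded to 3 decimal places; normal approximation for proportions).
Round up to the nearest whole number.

Using z* for proportion z-interval (normal approximation).

For 90% confidence, z* = 1.645 (from standard normal table)

Sample size formula for proportion z-interval: n = z*²p̂(1-p̂)/E²

n = 1.645² × 0.29 × 0.71 / 0.034²
  = 2.706025 × 0.2059 / 0.001156
  = 481.9814

Round up to the nearest whole number: n = 482

482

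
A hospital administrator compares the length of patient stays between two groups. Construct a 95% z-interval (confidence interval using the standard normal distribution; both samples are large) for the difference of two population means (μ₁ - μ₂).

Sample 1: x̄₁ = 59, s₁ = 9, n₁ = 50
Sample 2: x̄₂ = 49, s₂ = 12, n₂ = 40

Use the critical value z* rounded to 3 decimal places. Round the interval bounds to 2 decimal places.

Both samples are large (n₁ = 50 ≥ 30, n₂ = 40 ≥ 30), so a z-interval for the difference of means applies.

Point estimate: x̄₁ - x̄₂ = 59 - 49 = 10

Standard error: SE = √(s₁²/n₁ + s₂²/n₂)
= √(9²/50 + 12²/40)
= √(1.620000 + 3.600000)
= 2.284732

For 95% confidence, z* = 1.96 (from standard normal table)
Margin of error: E = z* × SE = 1.96 × 2.284732 = 4.4781

Z-interval: (x̄₁ - x̄₂) ± E = 10 ± 4.4781 = (5.5219, 14.4781)

Rounded to 2 decimal places:

(5.52, 14.48)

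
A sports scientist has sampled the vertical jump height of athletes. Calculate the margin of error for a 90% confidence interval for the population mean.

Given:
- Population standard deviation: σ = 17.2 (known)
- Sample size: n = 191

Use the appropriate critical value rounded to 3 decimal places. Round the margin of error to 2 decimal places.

The population standard deviation σ is known, so use the z-interval margin of error formula.

For 90% confidence, z* = 1.645 (from standard normal table)

Margin of error formula for z-interval: E = z* × σ/√n

E = 1.645 × 17.2/√191
  = 1.645 × 1.244548
  = 2.0473

Rounded to 2 decimal places:

2.05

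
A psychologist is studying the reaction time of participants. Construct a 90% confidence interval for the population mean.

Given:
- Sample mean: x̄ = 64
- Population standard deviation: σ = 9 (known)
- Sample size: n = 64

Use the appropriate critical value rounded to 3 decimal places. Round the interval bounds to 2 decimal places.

The population standard deviation σ is known, so use a z-interval (standard normal critical value).

For 90% confidence, z* = 1.645 (from standard normal table)

Standard error: SE = σ/√n = 9/√64 = 1.125000

Margin of error: E = z* × SE = 1.645 × 1.125000 = 1.8506

Z-interval: x̄ ± E = 64 ± 1.8506 = (62.1494, 65.8506)

Rounded to 2 decimal places:

(62.15, 65.85)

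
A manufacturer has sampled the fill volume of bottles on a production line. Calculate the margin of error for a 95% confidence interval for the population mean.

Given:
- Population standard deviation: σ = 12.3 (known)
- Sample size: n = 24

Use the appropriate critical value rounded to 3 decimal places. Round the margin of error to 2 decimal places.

The population standard deviation σ is known, so use the z-interval margin of error formula.

For 95% confidence, z* = 1.96 (from standard normal table)

Margin of error formula for z-interval: E = z* × σ/√n

E = 1.96 × 12.3/√24
  = 1.96 × 2.510727
  = 4.9210

Rounded to 2 decimal places:

4.92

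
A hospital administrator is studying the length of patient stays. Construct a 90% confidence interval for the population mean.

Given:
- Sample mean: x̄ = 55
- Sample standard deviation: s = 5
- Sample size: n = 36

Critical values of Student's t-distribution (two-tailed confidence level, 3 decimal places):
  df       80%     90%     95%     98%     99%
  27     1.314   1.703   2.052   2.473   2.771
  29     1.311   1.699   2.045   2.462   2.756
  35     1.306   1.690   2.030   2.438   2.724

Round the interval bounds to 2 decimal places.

The population standard deviation σ is unknown (only the sample standard deviation s is given), so use a t-interval with df = n - 1 = 36 - 1 = 35.

For 90% confidence with df = 35, t* = 1.690 (from t-table)

Standard error: SE = s/√n = 5/√36 = 0.833333

Margin of error: E = t* × SE = 1.690 × 0.833333 = 1.4083

T-interval: x̄ ± E = 55 ± 1.4083 = (53.5917, 56.4083)

Rounded to 2 decimal places:

(53.59, 56.41)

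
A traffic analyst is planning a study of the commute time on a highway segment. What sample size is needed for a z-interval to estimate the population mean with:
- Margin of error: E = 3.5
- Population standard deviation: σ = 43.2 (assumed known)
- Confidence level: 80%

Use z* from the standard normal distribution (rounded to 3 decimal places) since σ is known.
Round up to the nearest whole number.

Using z* since population σ is known (z-interval formula).

For 80% confidence, z* = 1.282 (from standard normal table)

Sample size formula for z-interval: n = (z*σ/E)²

n = (1.282 × 43.2 / 3.5)²
  = (15.823543)²
  = 250.3845

Round up to the nearest whole number: n = 251

251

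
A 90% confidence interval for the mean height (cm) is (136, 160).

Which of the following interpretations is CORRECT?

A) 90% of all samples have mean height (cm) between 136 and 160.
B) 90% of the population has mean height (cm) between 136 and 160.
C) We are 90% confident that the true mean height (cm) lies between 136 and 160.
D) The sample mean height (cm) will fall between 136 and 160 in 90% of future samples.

A confidence interval represents our confidence in the procedure, not a probability statement about the parameter.

Key concept: If we repeated this sampling process many times and computed a 90% CI each time, about 90% of those intervals would contain the true population parameter.

For this specific interval (136, 160):
- Midpoint (point estimate): 148
- Margin of error: 12

The correct interpretation is the one stating confidence that the true parameter lies in the interval — option C.

C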